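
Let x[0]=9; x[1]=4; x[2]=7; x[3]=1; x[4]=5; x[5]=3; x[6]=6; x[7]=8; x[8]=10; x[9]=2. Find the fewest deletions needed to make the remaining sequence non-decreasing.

5

Fewest deletions = n − (longest non-decreasing subsequence).
i:      0  1  2  3  4  5  6  7  8  9
x[i]:   9  4  7  1  5  3  6  8 10  2
dp:     1  1  2  1  2  2  3  4  5  2
max dp = 5, so deletions = 10 − 5 = 5.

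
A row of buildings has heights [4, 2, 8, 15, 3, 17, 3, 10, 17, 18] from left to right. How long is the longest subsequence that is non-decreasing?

6

Let dp[i] be the length of the longest such subsequence ending at index i:
i:      1  2  3  4  5  6  7  8  9 10
a[i]:   4  2  8 15  3 17  3 10 17 18
dp:     1  1  2  3  2  4  3  4  5  6
Maximum dp value is 6.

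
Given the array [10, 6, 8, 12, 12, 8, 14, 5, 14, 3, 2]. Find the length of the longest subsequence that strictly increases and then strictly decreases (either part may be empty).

inc[i] = longest strictly increasing subsequence ending at i; dec[i] = longest strictly decreasing subsequence starting at i:
i:      1  2  3  4  5  6  7  8  9 10 11
a[i]:  10  6  8 12 12  8 14  5 14  3  2
inc:    1  1  2  3  3  2  4  1  4  1  1
dec:    5  4  4  5  5  4  4  3  3  2  1
Best peak at i=4 (value 12): inc=3, dec=5, length 3+5−1 = 7.

7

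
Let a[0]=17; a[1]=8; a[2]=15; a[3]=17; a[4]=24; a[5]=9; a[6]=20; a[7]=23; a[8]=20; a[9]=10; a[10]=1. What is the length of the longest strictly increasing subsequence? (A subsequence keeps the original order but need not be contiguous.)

5

Let dp[i] be the length of the longest such subsequence ending at index i:
i:      0  1  2  3  4  5  6  7  8  9 10
a[i]:  17  8 15 17 24  9 20 23 20 10  1
dp:     1  1  2  3  4  2  4  5  4  3  1
Maximum dp value is 5.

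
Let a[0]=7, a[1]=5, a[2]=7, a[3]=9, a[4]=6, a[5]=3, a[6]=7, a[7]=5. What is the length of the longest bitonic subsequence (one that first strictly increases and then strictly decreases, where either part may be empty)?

inc[i] = longest strictly increasing subsequence ending at i; dec[i] = longest strictly decreasing subsequence starting at i:
i:     0 1 2 3 4 5 6 7
a[i]:  7 5 7 9 6 3 7 5
inc:   1 1 2 3 2 1 3 2
dec:   3 2 3 3 2 1 2 1
Best peak at i=3 (value 9): inc=3, dec=3, length 3+3−1 = 5.

5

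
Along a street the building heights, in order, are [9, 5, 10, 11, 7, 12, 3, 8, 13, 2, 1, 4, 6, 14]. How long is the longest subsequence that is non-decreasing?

6

Track the smallest tail for each achievable length (allowing ties):
9 → extends → [9]
5 → replaces 9 → [5]
10 → extends → [5, 10]
11 → extends → [5, 10, 11]
7 → replaces 10 → [5, 7, 11]
12 → extends → [5, 7, 11, 12]
3 → replaces 5 → [3, 7, 11, 12]
8 → replaces 11 → [3, 7, 8, 12]
13 → extends → [3, 7, 8, 12, 13]
2 → replaces 3 → [2, 7, 8, 12, 13]
1 → replaces 2 → [1, 7, 8, 12, 13]
4 → replaces 7 → [1, 4, 8, 12, 13]
6 → replaces 8 → [1, 4, 6, 12, 13]
14 → extends → [1, 4, 6, 12, 13, 14]
Six tails, so the longest non-decreasing subsequence has length 6 (e.g. 9, 10, 11, 12, 13, 14).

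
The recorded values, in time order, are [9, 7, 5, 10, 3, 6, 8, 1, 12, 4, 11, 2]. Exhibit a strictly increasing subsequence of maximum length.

5, 6, 8, 12

Patience tails give the LIS length; then backtrack through the dp parents:
9 → extends → [9]
7 → replaces 9 → [7]
5 → replaces 7 → [5]
10 → extends → [5, 10]
3 → replaces 5 → [3, 10]
6 → replaces 10 → [3, 6]
8 → extends → [3, 6, 8]
1 → replaces 3 → [1, 6, 8]
12 → extends → [1, 6, 8, 12]
4 → replaces 6 → [1, 4, 8, 12]
11 → replaces 12 → [1, 4, 8, 11]
2 → replaces 4 → [1, 2, 8, 11]
Length 4; one witness is 5, 6, 8, 12.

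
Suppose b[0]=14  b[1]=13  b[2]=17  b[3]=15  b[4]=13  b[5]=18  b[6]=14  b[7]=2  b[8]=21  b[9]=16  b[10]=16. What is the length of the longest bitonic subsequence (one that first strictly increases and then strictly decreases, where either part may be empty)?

5

inc[i] = longest strictly increasing subsequence ending at i; dec[i] = longest strictly decreasing subsequence starting at i:
i:      0  1  2  3  4  5  6  7  8  9 10
b[i]:  14 13 17 15 13 18 14  2 21 16 16
inc:    1  1  2  2  1  3  2  1  4  3  3
dec:    3  2  4  3  2  3  2  1  2  1  1
Best peak at i=2 (value 17): inc=2, dec=4, length 2+4−1 = 5.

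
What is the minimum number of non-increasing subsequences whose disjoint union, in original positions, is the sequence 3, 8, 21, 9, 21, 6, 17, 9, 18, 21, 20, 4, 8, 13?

6

Place each on the leftmost legal pile:
3 → new pile 1 (tops now [3])
8 → new pile 2 (tops now [3, 8])
21 → new pile 3 (tops now [3, 8, 21])
9 → pile 3 (tops now [3, 8, 9])
21 → new pile 4 (tops now [3, 8, 9, 21])
6 → pile 2 (tops now [3, 6, 9, 21])
17 → pile 4 (tops now [3, 6, 9, 17])
9 → pile 3 (tops now [3, 6, 9, 17])
18 → new pile 5 (tops now [3, 6, 9, 17, 18])
21 → new pile 6 (tops now [3, 6, 9, 17, 18, 21])
20 → pile 6 (tops now [3, 6, 9, 17, 18, 20])
4 → pile 2 (tops now [3, 4, 9, 17, 18, 20])
8 → pile 3 (tops now [3, 4, 8, 17, 18, 20])
13 → pile 4 (tops now [3, 4, 8, 13, 18, 20])
Six piles.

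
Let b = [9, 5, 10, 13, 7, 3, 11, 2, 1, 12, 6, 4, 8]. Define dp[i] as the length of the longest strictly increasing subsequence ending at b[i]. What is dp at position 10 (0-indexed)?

dp[i] = 1 + max{dp[j] : j<i, b[j]<b[i]} (or 1 if no such j):
i:      0  1  2  3  4  5  6  7  8  9 10 11 12
b[i]:   9  5 10 13  7  3 11  2  1 12  6  4  8
dp:     1  1  2  3  2  1  3  1  1  4  2  2  3
At index 10 the value is 2.

2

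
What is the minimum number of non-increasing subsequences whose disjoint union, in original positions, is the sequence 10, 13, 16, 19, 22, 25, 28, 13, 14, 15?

7

Place each on the leftmost legal pile:
10 → new pile 1 (tops now [10])
13 → new pile 2 (tops now [10, 13])
16 → new pile 3 (tops now [10, 13, 16])
19 → new pile 4 (tops now [10, 13, 16, 19])
22 → new pile 5 (tops now [10, 13, 16, 19, 22])
25 → new pile 6 (tops now [10, 13, 16, 19, 22, 25])
28 → new pile 7 (tops now [10, 13, 16, 19, 22, 25, 28])
13 → pile 2 (tops now [10, 13, 16, 19, 22, 25, 28])
14 → pile 3 (tops now [10, 13, 14, 19, 22, 25, 28])
15 → pile 4 (tops now [10, 13, 14, 15, 22, 25, 28])
Seven piles.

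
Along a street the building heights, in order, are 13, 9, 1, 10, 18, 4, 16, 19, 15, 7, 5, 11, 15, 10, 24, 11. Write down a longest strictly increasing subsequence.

1, 4, 7, 11, 15, 24

Patience tails give the LIS length; then backtrack through the dp parents:
13 → extends → [13]
9 → replaces 13 → [9]
1 → replaces 9 → [1]
10 → extends → [1, 10]
18 → extends → [1, 10, 18]
4 → replaces 10 → [1, 4, 18]
16 → replaces 18 → [1, 4, 16]
19 → extends → [1, 4, 16, 19]
15 → replaces 16 → [1, 4, 15, 19]
7 → replaces 15 → [1, 4, 7, 19]
5 → replaces 7 → [1, 4, 5, 19]
11 → replaces 19 → [1, 4, 5, 11]
15 → extends → [1, 4, 5, 11, 15]
10 → replaces 11 → [1, 4, 5, 10, 15]
24 → extends → [1, 4, 5, 10, 15, 24]
11 → replaces 15 → [1, 4, 5, 10, 11, 24]
Length 6; one witness is 1, 4, 7, 11, 15, 24.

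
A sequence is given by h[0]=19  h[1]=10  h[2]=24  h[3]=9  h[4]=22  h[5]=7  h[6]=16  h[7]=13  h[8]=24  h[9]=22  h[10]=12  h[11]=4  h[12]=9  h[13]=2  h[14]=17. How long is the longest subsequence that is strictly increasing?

3

Track the smallest tail for each achievable length (strict):
19 → extends → [19]
10 → replaces 19 → [10]
24 → extends → [10, 24]
9 → replaces 10 → [9, 24]
22 → replaces 24 → [9, 22]
7 → replaces 9 → [7, 22]
16 → replaces 22 → [7, 16]
13 → replaces 16 → [7, 13]
24 → extends → [7, 13, 24]
22 → replaces 24 → [7, 13, 22]
12 → replaces 13 → [7, 12, 22]
4 → replaces 7 → [4, 12, 22]
9 → replaces 12 → [4, 9, 22]
2 → replaces 4 → [2, 9, 22]
17 → replaces 22 → [2, 9, 17]
Three tails, so the longest strictly increasing subsequence has length 3 (e.g. 19, 22, 24).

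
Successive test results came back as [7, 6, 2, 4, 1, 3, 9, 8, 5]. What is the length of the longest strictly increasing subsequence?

Track the smallest tail for each achievable length (strict):
7 → extends → [7]
6 → replaces 7 → [6]
2 → replaces 6 → [2]
4 → extends → [2, 4]
1 → replaces 2 → [1, 4]
3 → replaces 4 → [1, 3]
9 → extends → [1, 3, 9]
8 → replaces 9 → [1, 3, 8]
5 → replaces 8 → [1, 3, 5]
Three tails, so the longest strictly increasing subsequence has length 3 (e.g. 2, 4, 9).

3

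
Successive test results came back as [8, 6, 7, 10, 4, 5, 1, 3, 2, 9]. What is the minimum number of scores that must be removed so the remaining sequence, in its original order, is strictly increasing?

7

Fewest deletions = n − (longest strictly increasing subsequence).
Patience tails:
8 → extends → [8]
6 → replaces 8 → [6]
7 → extends → [6, 7]
10 → extends → [6, 7, 10]
4 → replaces 6 → [4, 7, 10]
5 → replaces 7 → [4, 5, 10]
1 → replaces 4 → [1, 5, 10]
3 → replaces 5 → [1, 3, 10]
2 → replaces 3 → [1, 2, 10]
9 → replaces 10 → [1, 2, 9]
Longest strictly increasing subsequence has length 3, so deletions = 10 − 3 = 7.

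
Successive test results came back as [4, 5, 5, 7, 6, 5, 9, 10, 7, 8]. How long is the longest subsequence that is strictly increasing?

5

Track the smallest tail for each achievable length (strict):
4 → extends → [4]
5 → extends → [4, 5]
5 → already a tail → [4, 5]
7 → extends → [4, 5, 7]
6 → replaces 7 → [4, 5, 6]
5 → already a tail → [4, 5, 6]
9 → extends → [4, 5, 6, 9]
10 → extends → [4, 5, 6, 9, 10]
7 → replaces 9 → [4, 5, 6, 7, 10]
8 → replaces 10 → [4, 5, 6, 7, 8]
Five tails, so the longest strictly increasing subsequence has length 5 (e.g. 4, 5, 7, 9, 10).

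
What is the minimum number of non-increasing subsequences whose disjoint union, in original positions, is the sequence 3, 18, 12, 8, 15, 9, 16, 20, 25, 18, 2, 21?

6

Place each on the leftmost legal pile:
3 → new pile 1 (tops now [3])
18 → new pile 2 (tops now [3, 18])
12 → pile 2 (tops now [3, 12])
8 → pile 2 (tops now [3, 8])
15 → new pile 3 (tops now [3, 8, 15])
9 → pile 3 (tops now [3, 8, 9])
16 → new pile 4 (tops now [3, 8, 9, 16])
20 → new pile 5 (tops now [3, 8, 9, 16, 20])
25 → new pile 6 (tops now [3, 8, 9, 16, 20, 25])
18 → pile 5 (tops now [3, 8, 9, 16, 18, 25])
2 → pile 1 (tops now [2, 8, 9, 16, 18, 25])
21 → pile 6 (tops now [2, 8, 9, 16, 18, 21])
Six piles.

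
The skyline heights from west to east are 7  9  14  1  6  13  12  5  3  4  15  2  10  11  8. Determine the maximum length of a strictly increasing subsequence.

Let dp[i] be the length of the longest such subsequence ending at index i:
i:      1  2  3  4  5  6  7  8  9 10 11 12 13 14 15
a[i]:   7  9 14  1  6 13 12  5  3  4 15  2 10 11  8
dp:     1  2  3  1  2  3  3  2  2  3  4  2  4  5  4
Maximum dp value is 5.

5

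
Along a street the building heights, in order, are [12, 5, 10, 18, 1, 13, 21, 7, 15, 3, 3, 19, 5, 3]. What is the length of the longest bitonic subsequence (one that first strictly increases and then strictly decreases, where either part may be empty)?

7

inc[i] = longest strictly increasing subsequence ending at i; dec[i] = longest strictly decreasing subsequence starting at i:
i:      1  2  3  4  5  6  7  8  9 10 11 12 13 14
a[i]:  12  5 10 18  1 13 21  7 15  3  3 19  5  3
inc:    1  1  2  3  1  3  4  2  4  2  2  5  3  2
dec:    5  2  4  5  1  4  4  3  3  1  1  3  2  1
Best peak at i=4 (value 18): inc=3, dec=5, length 3+5−1 = 7.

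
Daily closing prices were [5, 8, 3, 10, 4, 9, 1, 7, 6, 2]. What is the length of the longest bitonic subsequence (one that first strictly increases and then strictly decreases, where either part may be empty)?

7

inc[i] = longest strictly increasing subsequence ending at i; dec[i] = longest strictly decreasing subsequence starting at i:
i:      1  2  3  4  5  6  7  8  9 10
a[i]:   5  8  3 10  4  9  1  7  6  2
inc:    1  2  1  3  2  3  1  3  3  2
dec:    3  4  2  5  2  4  1  3  2  1
Best peak at i=4 (value 10): inc=3, dec=5, length 3+5−1 = 7.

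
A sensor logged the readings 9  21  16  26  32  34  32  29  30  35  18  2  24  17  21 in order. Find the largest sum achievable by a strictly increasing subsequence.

Let S[i] be the best sum of a strictly increasing subsequence ending at i:
i:       1   2   3   4   5   6   7   8   9  10  11  12  13  14  15
a[i]:    9  21  16  26  32  34  32  29  30  35  18   2  24  17  21
S:       9  30  25  56  88 122  88  85 115 157  43   2  67  42  64
Maximum is 157 (e.g. 9 + 21 + 26 + 32 + 34 + 35).

157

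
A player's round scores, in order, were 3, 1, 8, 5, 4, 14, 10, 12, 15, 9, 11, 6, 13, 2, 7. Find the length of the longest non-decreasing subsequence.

5

Track the smallest tail for each achievable length (allowing ties):
3 → extends → [3]
1 → replaces 3 → [1]
8 → extends → [1, 8]
5 → replaces 8 → [1, 5]
4 → replaces 5 → [1, 4]
14 → extends → [1, 4, 14]
10 → replaces 14 → [1, 4, 10]
12 → extends → [1, 4, 10, 12]
15 → extends → [1, 4, 10, 12, 15]
9 → replaces 10 → [1, 4, 9, 12, 15]
11 → replaces 12 → [1, 4, 9, 11, 15]
6 → replaces 9 → [1, 4, 6, 11, 15]
13 → replaces 15 → [1, 4, 6, 11, 13]
2 → replaces 4 → [1, 2, 6, 11, 13]
7 → replaces 11 → [1, 2, 6, 7, 13]
Five tails, so the longest non-decreasing subsequence has length 5 (e.g. 3, 8, 10, 12, 15).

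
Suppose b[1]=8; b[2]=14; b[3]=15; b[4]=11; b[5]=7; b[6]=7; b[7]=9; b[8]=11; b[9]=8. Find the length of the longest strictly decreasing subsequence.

Let dp[i] be the longest strictly decreasing subsequence ending at i:
i:      1  2  3  4  5  6  7  8  9
b[i]:   8 14 15 11  7  7  9 11  8
dp:     1  1  1  2  3  3  3  2  4
Maximum is 4.

4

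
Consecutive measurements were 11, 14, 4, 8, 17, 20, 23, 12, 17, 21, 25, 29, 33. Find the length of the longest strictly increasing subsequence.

8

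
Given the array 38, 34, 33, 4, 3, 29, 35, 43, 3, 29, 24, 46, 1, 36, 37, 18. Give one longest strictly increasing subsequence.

Patience tails give the LIS length; then backtrack through the dp parents:
38 → extends → [38]
34 → replaces 38 → [34]
33 → replaces 34 → [33]
4 → replaces 33 → [4]
3 → replaces 4 → [3]
29 → extends → [3, 29]
35 → extends → [3, 29, 35]
43 → extends → [3, 29, 35, 43]
3 → already a tail → [3, 29, 35, 43]
29 → already a tail → [3, 29, 35, 43]
24 → replaces 29 → [3, 24, 35, 43]
46 → extends → [3, 24, 35, 43, 46]
1 → replaces 3 → [1, 24, 35, 43, 46]
36 → replaces 43 → [1, 24, 35, 36, 46]
37 → replaces 46 → [1, 24, 35, 36, 37]
18 → replaces 24 → [1, 18, 35, 36, 37]
Length 5; one witness is 4, 29, 35, 43, 46.

4, 29, 35, 43, 46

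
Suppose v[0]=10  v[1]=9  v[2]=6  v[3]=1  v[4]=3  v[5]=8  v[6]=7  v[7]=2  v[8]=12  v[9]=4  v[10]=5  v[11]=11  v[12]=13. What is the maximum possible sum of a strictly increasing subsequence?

39

Let S[i] be the best sum of a strictly increasing subsequence ending at i:
i:      0  1  2  3  4  5  6  7  8  9 10 11 12
v[i]:  10  9  6  1  3  8  7  2 12  4  5 11 13
S:     10  9  6  1  4 14 13  3 26  8 13 25 39
Maximum is 39 (e.g. 6 + 8 + 12 + 13).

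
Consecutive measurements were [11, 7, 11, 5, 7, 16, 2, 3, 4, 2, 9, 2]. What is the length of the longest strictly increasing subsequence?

Let dp[i] be the length of the longest such subsequence ending at index i:
i:      1  2  3  4  5  6  7  8  9 10 11 12
a[i]:  11  7 11  5  7 16  2  3  4  2  9  2
dp:     1  1  2  1  2  3  1  2  3  1  4  1
Maximum dp value is 4.

4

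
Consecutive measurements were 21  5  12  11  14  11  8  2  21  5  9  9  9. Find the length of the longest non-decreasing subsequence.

5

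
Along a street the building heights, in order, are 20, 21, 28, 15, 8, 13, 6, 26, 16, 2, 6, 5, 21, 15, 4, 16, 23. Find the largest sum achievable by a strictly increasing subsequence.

Let S[i] be the best sum of a strictly increasing subsequence ending at i:
i:      1  2  3  4  5  6  7  8  9 10 11 12 13 14 15 16 17
a[i]:  20 21 28 15  8 13  6 26 16  2  6  5 21 15  4 16 23
S:     20 41 69 15  8 21  6 67 37  2  8  7 58 36  6 52 81
Maximum is 81 (e.g. 8 + 13 + 16 + 21 + 23).

81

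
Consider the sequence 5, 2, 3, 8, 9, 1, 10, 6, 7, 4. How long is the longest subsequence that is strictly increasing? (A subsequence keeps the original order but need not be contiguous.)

Track the smallest tail for each achievable length (strict):
5 → extends → [5]
2 → replaces 5 → [2]
3 → extends → [2, 3]
8 → extends → [2, 3, 8]
9 → extends → [2, 3, 8, 9]
1 → replaces 2 → [1, 3, 8, 9]
10 → extends → [1, 3, 8, 9, 10]
6 → replaces 8 → [1, 3, 6, 9, 10]
7 → replaces 9 → [1, 3, 6, 7, 10]
4 → replaces 6 → [1, 3, 4, 7, 10]
Five tails, so the longest strictly increasing subsequence has length 5 (e.g. 2, 3, 8, 9, 10).

5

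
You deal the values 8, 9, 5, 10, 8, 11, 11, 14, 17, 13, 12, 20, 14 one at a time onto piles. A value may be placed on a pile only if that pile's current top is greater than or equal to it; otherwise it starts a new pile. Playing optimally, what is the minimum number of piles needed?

Place each on the leftmost legal pile:
8 → new pile 1 (tops now [8])
9 → new pile 2 (tops now [8, 9])
5 → pile 1 (tops now [5, 9])
10 → new pile 3 (tops now [5, 9, 10])
8 → pile 2 (tops now [5, 8, 10])
11 → new pile 4 (tops now [5, 8, 10, 11])
11 → pile 4 (tops now [5, 8, 10, 11])
14 → new pile 5 (tops now [5, 8, 10, 11, 14])
17 → new pile 6 (tops now [5, 8, 10, 11, 14, 17])
13 → pile 5 (tops now [5, 8, 10, 11, 13, 17])
12 → pile 5 (tops now [5, 8, 10, 11, 12, 17])
20 → new pile 7 (tops now [5, 8, 10, 11, 12, 17, 20])
14 → pile 6 (tops now [5, 8, 10, 11, 12, 14, 20])
Seven piles.

7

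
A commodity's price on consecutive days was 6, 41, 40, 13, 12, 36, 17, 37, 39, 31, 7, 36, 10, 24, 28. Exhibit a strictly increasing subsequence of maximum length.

6, 13, 36, 37, 39

Patience tails give the LIS length; then backtrack through the dp parents:
6 → extends → [6]
41 → extends → [6, 41]
40 → replaces 41 → [6, 40]
13 → replaces 40 → [6, 13]
12 → replaces 13 → [6, 12]
36 → extends → [6, 12, 36]
17 → replaces 36 → [6, 12, 17]
37 → extends → [6, 12, 17, 37]
39 → extends → [6, 12, 17, 37, 39]
31 → replaces 37 → [6, 12, 17, 31, 39]
7 → replaces 12 → [6, 7, 17, 31, 39]
36 → replaces 39 → [6, 7, 17, 31, 36]
10 → replaces 17 → [6, 7, 10, 31, 36]
24 → replaces 31 → [6, 7, 10, 24, 36]
28 → replaces 36 → [6, 7, 10, 24, 28]
Length 5; one witness is 6, 13, 36, 37, 39.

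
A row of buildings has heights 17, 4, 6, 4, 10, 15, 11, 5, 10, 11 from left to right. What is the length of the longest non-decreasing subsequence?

Let dp[i] be the length of the longest such subsequence ending at index i:
i:      1  2  3  4  5  6  7  8  9 10
a[i]:  17  4  6  4 10 15 11  5 10 11
dp:     1  1  2  2  3  4  4  3  4  5
Maximum dp value is 5.

5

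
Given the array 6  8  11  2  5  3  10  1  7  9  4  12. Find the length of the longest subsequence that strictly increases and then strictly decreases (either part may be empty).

6

inc[i] = longest strictly increasing subsequence ending at i; dec[i] = longest strictly decreasing subsequence starting at i:
i:      1  2  3  4  5  6  7  8  9 10 11 12
a[i]:   6  8 11  2  5  3 10  1  7  9  4 12
inc:    1  2  3  1  2  2  3  1  3  4  3  5
dec:    4  4  4  2  3  2  3  1  2  2  1  1
Best peak at i=3 (value 11): inc=3, dec=4, length 3+4−1 = 6.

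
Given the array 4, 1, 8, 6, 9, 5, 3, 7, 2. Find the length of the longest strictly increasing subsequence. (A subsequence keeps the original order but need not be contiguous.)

3

Let dp[i] be the length of the longest such subsequence ending at index i:
i:     1 2 3 4 5 6 7 8 9
a[i]:  4 1 8 6 9 5 3 7 2
dp:    1 1 2 2 3 2 2 3 2
Maximum dp value is 3.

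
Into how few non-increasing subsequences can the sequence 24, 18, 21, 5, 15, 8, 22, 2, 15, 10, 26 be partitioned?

4

Place each on the leftmost legal pile:
24 → new pile 1 (tops now [24])
18 → pile 1 (tops now [18])
21 → new pile 2 (tops now [18, 21])
5 → pile 1 (tops now [5, 21])
15 → pile 2 (tops now [5, 15])
8 → pile 2 (tops now [5, 8])
22 → new pile 3 (tops now [5, 8, 22])
2 → pile 1 (tops now [2, 8, 22])
15 → pile 3 (tops now [2, 8, 15])
10 → pile 3 (tops now [2, 8, 10])
26 → new pile 4 (tops now [2, 8, 10, 26])
Four piles.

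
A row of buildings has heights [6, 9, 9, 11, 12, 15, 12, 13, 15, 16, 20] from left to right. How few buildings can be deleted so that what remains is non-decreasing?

Fewest deletions = n − (longest non-decreasing subsequence).
Patience tails:
6 → extends → [6]
9 → extends → [6, 9]
9 → extends → [6, 9, 9]
11 → extends → [6, 9, 9, 11]
12 → extends → [6, 9, 9, 11, 12]
15 → extends → [6, 9, 9, 11, 12, 15]
12 → replaces 15 → [6, 9, 9, 11, 12, 12]
13 → extends → [6, 9, 9, 11, 12, 12, 13]
15 → extends → [6, 9, 9, 11, 12, 12, 13, 15]
16 → extends → [6, 9, 9, 11, 12, 12, 13, 15, 16]
20 → extends → [6, 9, 9, 11, 12, 12, 13, 15, 16, 20]
Longest non-decreasing subsequence has length 10, so deletions = 11 − 10 = 1.

1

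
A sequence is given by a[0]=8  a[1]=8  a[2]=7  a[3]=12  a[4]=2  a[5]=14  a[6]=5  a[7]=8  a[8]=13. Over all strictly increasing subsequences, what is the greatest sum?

Let S[i] be the best sum of a strictly increasing subsequence ending at i:
i:      0  1  2  3  4  5  6  7  8
a[i]:   8  8  7 12  2 14  5  8 13
S:      8  8  7 20  2 34  7 15 33
Maximum is 34 (e.g. 8 + 12 + 14).

34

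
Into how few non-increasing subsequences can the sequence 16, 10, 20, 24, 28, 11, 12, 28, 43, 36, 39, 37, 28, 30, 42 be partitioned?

Place each on the leftmost legal pile:
16 → new pile 1 (tops now [16])
10 → pile 1 (tops now [10])
20 → new pile 2 (tops now [10, 20])
24 → new pile 3 (tops now [10, 20, 24])
28 → new pile 4 (tops now [10, 20, 24, 28])
11 → pile 2 (tops now [10, 11, 24, 28])
12 → pile 3 (tops now [10, 11, 12, 28])
28 → pile 4 (tops now [10, 11, 12, 28])
43 → new pile 5 (tops now [10, 11, 12, 28, 43])
36 → pile 5 (tops now [10, 11, 12, 28, 36])
39 → new pile 6 (tops now [10, 11, 12, 28, 36, 39])
37 → pile 6 (tops now [10, 11, 12, 28, 36, 37])
28 → pile 4 (tops now [10, 11, 12, 28, 36, 37])
30 → pile 5 (tops now [10, 11, 12, 28, 30, 37])
42 → new pile 7 (tops now [10, 11, 12, 28, 30, 37, 42])
Seven piles.

7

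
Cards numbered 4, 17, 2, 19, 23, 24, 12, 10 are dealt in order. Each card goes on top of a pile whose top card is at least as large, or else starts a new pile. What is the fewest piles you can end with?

5

The minimum number of non-increasing subsequences covering a sequence equals the length of its longest strictly increasing subsequence.
LIS length is 5 (e.g. 4, 17, 19, 23, 24), so 5 piles are needed.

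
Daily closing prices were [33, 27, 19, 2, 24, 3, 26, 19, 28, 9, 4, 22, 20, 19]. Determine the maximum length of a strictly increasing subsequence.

4

Track the smallest tail for each achievable length (strict):
33 → extends → [33]
27 → replaces 33 → [27]
19 → replaces 27 → [19]
2 → replaces 19 → [2]
24 → extends → [2, 24]
3 → replaces 24 → [2, 3]
26 → extends → [2, 3, 26]
19 → replaces 26 → [2, 3, 19]
28 → extends → [2, 3, 19, 28]
9 → replaces 19 → [2, 3, 9, 28]
4 → replaces 9 → [2, 3, 4, 28]
22 → replaces 28 → [2, 3, 4, 22]
20 → replaces 22 → [2, 3, 4, 20]
19 → replaces 20 → [2, 3, 4, 19]
Four tails, so the longest strictly increasing subsequence has length 4 (e.g. 19, 24, 26, 28).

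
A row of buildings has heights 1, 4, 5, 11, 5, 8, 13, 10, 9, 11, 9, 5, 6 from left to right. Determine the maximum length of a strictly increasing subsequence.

Track the smallest tail for each achievable length (strict):
1 → extends → [1]
4 → extends → [1, 4]
5 → extends → [1, 4, 5]
11 → extends → [1, 4, 5, 11]
5 → already a tail → [1, 4, 5, 11]
8 → replaces 11 → [1, 4, 5, 8]
13 → extends → [1, 4, 5, 8, 13]
10 → replaces 13 → [1, 4, 5, 8, 10]
9 → replaces 10 → [1, 4, 5, 8, 9]
11 → extends → [1, 4, 5, 8, 9, 11]
9 → already a tail → [1, 4, 5, 8, 9, 11]
5 → already a tail → [1, 4, 5, 8, 9, 11]
6 → replaces 8 → [1, 4, 5, 6, 9, 11]
Six tails, so the longest strictly increasing subsequence has length 6 (e.g. 1, 4, 5, 8, 10, 11).

6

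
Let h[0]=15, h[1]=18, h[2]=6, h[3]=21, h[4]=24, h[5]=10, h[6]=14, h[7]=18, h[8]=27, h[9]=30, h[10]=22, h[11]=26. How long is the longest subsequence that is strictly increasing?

Track the smallest tail for each achievable length (strict):
15 → extends → [15]
18 → extends → [15, 18]
6 → replaces 15 → [6, 18]
21 → extends → [6, 18, 21]
24 → extends → [6, 18, 21, 24]
10 → replaces 18 → [6, 10, 21, 24]
14 → replaces 21 → [6, 10, 14, 24]
18 → replaces 24 → [6, 10, 14, 18]
27 → extends → [6, 10, 14, 18, 27]
30 → extends → [6, 10, 14, 18, 27, 30]
22 → replaces 27 → [6, 10, 14, 18, 22, 30]
26 → replaces 30 → [6, 10, 14, 18, 22, 26]
Six tails, so the longest strictly increasing subsequence has length 6 (e.g. 15, 18, 21, 24, 27, 30).

6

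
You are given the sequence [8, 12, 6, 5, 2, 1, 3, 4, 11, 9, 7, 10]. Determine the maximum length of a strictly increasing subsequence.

5

Let dp[i] be the length of the longest such subsequence ending at index i:
i:      1  2  3  4  5  6  7  8  9 10 11 12
a[i]:   8 12  6  5  2  1  3  4 11  9  7 10
dp:     1  2  1  1  1  1  2  3  4  4  4  5
Maximum dp value is 5.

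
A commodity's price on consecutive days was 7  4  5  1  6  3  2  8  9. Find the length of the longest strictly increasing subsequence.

5

Track the smallest tail for each achievable length (strict):
7 → extends → [7]
4 → replaces 7 → [4]
5 → extends → [4, 5]
1 → replaces 4 → [1, 5]
6 → extends → [1, 5, 6]
3 → replaces 5 → [1, 3, 6]
2 → replaces 3 → [1, 2, 6]
8 → extends → [1, 2, 6, 8]
9 → extends → [1, 2, 6, 8, 9]
Five tails, so the longest strictly increasing subsequence has length 5 (e.g. 4, 5, 6, 8, 9).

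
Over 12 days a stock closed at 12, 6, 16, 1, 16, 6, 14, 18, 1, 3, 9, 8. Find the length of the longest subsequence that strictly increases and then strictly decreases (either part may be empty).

6

inc[i] = longest strictly increasing subsequence ending at i; dec[i] = longest strictly decreasing subsequence starting at i:
i:      1  2  3  4  5  6  7  8  9 10 11 12
a[i]:  12  6 16  1 16  6 14 18  1  3  9  8
inc:    1  1  2  1  2  2  3  4  1  2  3  3
dec:    3  2  4  1  4  2  3  3  1  1  2  1
Best peak at i=8 (value 18): inc=4, dec=3, length 4+3−1 = 6.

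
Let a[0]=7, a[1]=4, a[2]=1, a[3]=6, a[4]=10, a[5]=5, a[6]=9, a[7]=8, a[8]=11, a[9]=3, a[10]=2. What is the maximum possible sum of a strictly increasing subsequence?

31

Let S[i] be the best sum of a strictly increasing subsequence ending at i:
i:      0  1  2  3  4  5  6  7  8  9 10
a[i]:   7  4  1  6 10  5  9  8 11  3  2
S:      7  4  1 10 20  9 19 18 31  4  3
Maximum is 31 (e.g. 4 + 6 + 10 + 11).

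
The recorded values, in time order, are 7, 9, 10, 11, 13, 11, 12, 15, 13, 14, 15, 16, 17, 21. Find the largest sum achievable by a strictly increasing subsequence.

145

Let S[i] be the best sum of a strictly increasing subsequence ending at i:
i:       1   2   3   4   5   6   7   8   9  10  11  12  13  14
a[i]:    7   9  10  11  13  11  12  15  13  14  15  16  17  21
S:       7  16  26  37  50  37  49  65  62  76  91 107 124 145
Maximum is 145 (e.g. 7 + 9 + 10 + 11 + 12 + 13 + 14 + 15 + 16 + 17 + 21).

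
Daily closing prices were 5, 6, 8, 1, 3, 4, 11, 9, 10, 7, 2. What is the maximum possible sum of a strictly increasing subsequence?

Let S[i] be the best sum of a strictly increasing subsequence ending at i:
i:      1  2  3  4  5  6  7  8  9 10 11
a[i]:   5  6  8  1  3  4 11  9 10  7  2
S:      5 11 19  1  4  8 30 28 38 18  3
Maximum is 38 (e.g. 5 + 6 + 8 + 9 + 10).

38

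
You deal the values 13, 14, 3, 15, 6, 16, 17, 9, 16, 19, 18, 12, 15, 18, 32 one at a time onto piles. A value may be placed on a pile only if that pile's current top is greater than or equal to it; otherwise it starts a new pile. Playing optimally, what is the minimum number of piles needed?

7

Place each on the leftmost legal pile:
13 → new pile 1 (tops now [13])
14 → new pile 2 (tops now [13, 14])
3 → pile 1 (tops now [3, 14])
15 → new pile 3 (tops now [3, 14, 15])
6 → pile 2 (tops now [3, 6, 15])
16 → new pile 4 (tops now [3, 6, 15, 16])
17 → new pile 5 (tops now [3, 6, 15, 16, 17])
9 → pile 3 (tops now [3, 6, 9, 16, 17])
16 → pile 4 (tops now [3, 6, 9, 16, 17])
19 → new pile 6 (tops now [3, 6, 9, 16, 17, 19])
18 → pile 6 (tops now [3, 6, 9, 16, 17, 18])
12 → pile 4 (tops now [3, 6, 9, 12, 17, 18])
15 → pile 5 (tops now [3, 6, 9, 12, 15, 18])
18 → pile 6 (tops now [3, 6, 9, 12, 15, 18])
32 → new pile 7 (tops now [3, 6, 9, 12, 15, 18, 32])
Seven piles.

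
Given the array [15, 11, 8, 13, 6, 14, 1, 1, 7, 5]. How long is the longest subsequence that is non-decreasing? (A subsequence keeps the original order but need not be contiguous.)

Let dp[i] be the length of the longest such subsequence ending at index i:
i:      1  2  3  4  5  6  7  8  9 10
a[i]:  15 11  8 13  6 14  1  1  7  5
dp:     1  1  1  2  1  3  1  2  3  3
Maximum dp value is 3.

3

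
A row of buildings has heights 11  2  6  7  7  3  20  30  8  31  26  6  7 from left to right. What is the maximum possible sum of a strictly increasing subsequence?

96

Let S[i] be the best sum of a strictly increasing subsequence ending at i:
i:      1  2  3  4  5  6  7  8  9 10 11 12 13
a[i]:  11  2  6  7  7  3 20 30  8 31 26  6  7
S:     11  2  8 15 15  5 35 65 23 96 61 11 18
Maximum is 96 (e.g. 2 + 6 + 7 + 20 + 30 + 31).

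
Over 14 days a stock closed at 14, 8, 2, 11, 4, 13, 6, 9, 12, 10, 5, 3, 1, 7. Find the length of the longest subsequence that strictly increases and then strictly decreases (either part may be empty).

9

inc[i] = longest strictly increasing subsequence ending at i; dec[i] = longest strictly decreasing subsequence starting at i:
i:      1  2  3  4  5  6  7  8  9 10 11 12 13 14
a[i]:  14  8  2 11  4 13  6  9 12 10  5  3  1  7
inc:    1  1  1  2  2  3  3  4  5  5  3  2  1  4
dec:    7  5  2  5  3  6  4  4  5  4  3  2  1  1
Best peak at i=9 (value 12): inc=5, dec=5, length 5+5−1 = 9.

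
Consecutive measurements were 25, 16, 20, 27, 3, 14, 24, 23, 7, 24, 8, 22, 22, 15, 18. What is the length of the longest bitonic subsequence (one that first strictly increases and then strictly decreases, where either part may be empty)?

7

inc[i] = longest strictly increasing subsequence ending at i; dec[i] = longest strictly decreasing subsequence starting at i:
i:      1  2  3  4  5  6  7  8  9 10 11 12 13 14 15
a[i]:  25 16 20 27  3 14 24 23  7 24  8 22 22 15 18
inc:    1  1  2  3  1  2  3  3  2  4  3  4  4  4  5
dec:    5  3  3  5  1  2  4  3  1  3  1  2  2  1  1
Best peak at i=4 (value 27): inc=3, dec=5, length 3+5−1 = 7.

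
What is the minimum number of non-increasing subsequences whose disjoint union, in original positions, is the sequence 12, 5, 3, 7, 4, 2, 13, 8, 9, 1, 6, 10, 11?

Place each on the leftmost legal pile:
12 → new pile 1 (tops now [12])
5 → pile 1 (tops now [5])
3 → pile 1 (tops now [3])
7 → new pile 2 (tops now [3, 7])
4 → pile 2 (tops now [3, 4])
2 → pile 1 (tops now [2, 4])
13 → new pile 3 (tops now [2, 4, 13])
8 → pile 3 (tops now [2, 4, 8])
9 → new pile 4 (tops now [2, 4, 8, 9])
1 → pile 1 (tops now [1, 4, 8, 9])
6 → pile 3 (tops now [1, 4, 6, 9])
10 → new pile 5 (tops now [1, 4, 6, 9, 10])
11 → new pile 6 (tops now [1, 4, 6, 9, 10, 11])
Six piles.

6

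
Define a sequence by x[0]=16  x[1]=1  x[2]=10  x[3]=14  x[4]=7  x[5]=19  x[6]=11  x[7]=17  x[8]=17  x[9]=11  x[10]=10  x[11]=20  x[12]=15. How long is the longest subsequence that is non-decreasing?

Let dp[i] be the length of the longest such subsequence ending at index i:
i:      0  1  2  3  4  5  6  7  8  9 10 11 12
x[i]:  16  1 10 14  7 19 11 17 17 11 10 20 15
dp:     1  1  2  3  2  4  3  4  5  4  3  6  5
Maximum dp value is 6.

6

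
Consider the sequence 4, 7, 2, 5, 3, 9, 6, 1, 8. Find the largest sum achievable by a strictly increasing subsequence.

Let S[i] be the best sum of a strictly increasing subsequence ending at i:
i:      1  2  3  4  5  6  7  8  9
a[i]:   4  7  2  5  3  9  6  1  8
S:      4 11  2  9  5 20 15  1 23
Maximum is 23 (e.g. 4 + 5 + 6 + 8).

23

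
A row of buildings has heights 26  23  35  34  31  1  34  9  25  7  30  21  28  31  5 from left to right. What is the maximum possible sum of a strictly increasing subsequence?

109

Let S[i] be the best sum of a strictly increasing subsequence ending at i:
i:       1   2   3   4   5   6   7   8   9  10  11  12  13  14  15
a[i]:   26  23  35  34  31   1  34   9  25   7  30  21  28  31   5
S:      26  23  61  60  57   1  91  10  48   8  78  31  76 109   6
Maximum is 109 (e.g. 23 + 25 + 30 + 31).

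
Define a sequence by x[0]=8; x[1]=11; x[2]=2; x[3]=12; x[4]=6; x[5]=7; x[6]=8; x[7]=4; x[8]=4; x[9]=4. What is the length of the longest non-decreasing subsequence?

Track the smallest tail for each achievable length (allowing ties):
8 → extends → [8]
11 → extends → [8, 11]
2 → replaces 8 → [2, 11]
12 → extends → [2, 11, 12]
6 → replaces 11 → [2, 6, 12]
7 → replaces 12 → [2, 6, 7]
8 → extends → [2, 6, 7, 8]
4 → replaces 6 → [2, 4, 7, 8]
4 → replaces 7 → [2, 4, 4, 8]
4 → replaces 8 → [2, 4, 4, 4]
Four tails, so the longest non-decreasing subsequence has length 4 (e.g. 2, 6, 7, 8).

4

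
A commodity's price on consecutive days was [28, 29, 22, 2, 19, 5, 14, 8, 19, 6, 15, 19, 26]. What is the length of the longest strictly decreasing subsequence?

6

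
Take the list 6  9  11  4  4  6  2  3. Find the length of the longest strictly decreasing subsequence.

Negate each value so 'decreasing' becomes 'increasing', then run patience tails on the negated sequence:
-6 → extends → [-6]
-9 → replaces -6 → [-9]
-11 → replaces -9 → [-11]
-4 → extends → [-11, -4]
-4 → already a tail → [-11, -4]
-6 → replaces -4 → [-11, -6]
-2 → extends → [-11, -6, -2]
-3 → replaces -2 → [-11, -6, -3]
Three tails, so the longest strictly decreasing subsequence of the original has length 3.

3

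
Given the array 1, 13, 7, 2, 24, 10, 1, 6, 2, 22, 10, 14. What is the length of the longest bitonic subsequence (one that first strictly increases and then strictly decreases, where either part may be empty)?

inc[i] = longest strictly increasing subsequence ending at i; dec[i] = longest strictly decreasing subsequence starting at i:
i:      1  2  3  4  5  6  7  8  9 10 11 12
a[i]:   1 13  7  2 24 10  1  6  2 22 10 14
inc:    1  2  2  2  3  3  1  3  2  4  4  5
dec:    1  4  3  2  4  3  1  2  1  2  1  1
Best peak at i=5 (value 24): inc=3, dec=4, length 3+4−1 = 6.

6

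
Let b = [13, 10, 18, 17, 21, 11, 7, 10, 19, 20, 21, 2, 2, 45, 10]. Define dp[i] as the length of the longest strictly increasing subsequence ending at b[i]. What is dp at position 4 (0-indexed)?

3

dp[i] = 1 + max{dp[j] : j<i, b[j]<b[i]} (or 1 if no such j):
i:      0  1  2  3  4  5  6  7  8  9 10 11 12 13 14
b[i]:  13 10 18 17 21 11  7 10 19 20 21  2  2 45 10
dp:     1  1  2  2  3  2  1  2  3  4  5  1  1  6  2
At index 4 the value is 3.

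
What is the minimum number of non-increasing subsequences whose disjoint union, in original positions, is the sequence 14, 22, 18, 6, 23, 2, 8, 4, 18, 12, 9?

3

Place each on the leftmost legal pile:
14 → new pile 1 (tops now [14])
22 → new pile 2 (tops now [14, 22])
18 → pile 2 (tops now [14, 18])
6 → pile 1 (tops now [6, 18])
23 → new pile 3 (tops now [6, 18, 23])
2 → pile 1 (tops now [2, 18, 23])
8 → pile 2 (tops now [2, 8, 23])
4 → pile 2 (tops now [2, 4, 23])
18 → pile 3 (tops now [2, 4, 18])
12 → pile 3 (tops now [2, 4, 12])
9 → pile 3 (tops now [2, 4, 9])
Three piles.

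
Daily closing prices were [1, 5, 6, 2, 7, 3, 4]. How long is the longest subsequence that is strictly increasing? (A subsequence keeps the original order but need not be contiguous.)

4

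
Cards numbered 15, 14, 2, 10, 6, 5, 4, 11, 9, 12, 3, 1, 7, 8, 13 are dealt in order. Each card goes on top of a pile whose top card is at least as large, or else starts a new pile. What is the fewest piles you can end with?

5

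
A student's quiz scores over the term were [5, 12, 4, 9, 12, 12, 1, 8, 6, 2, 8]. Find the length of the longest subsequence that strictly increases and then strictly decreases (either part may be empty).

inc[i] = longest strictly increasing subsequence ending at i; dec[i] = longest strictly decreasing subsequence starting at i:
i:      1  2  3  4  5  6  7  8  9 10 11
a[i]:   5 12  4  9 12 12  1  8  6  2  8
inc:    1  2  1  2  3  3  1  2  2  2  3
dec:    3  5  2  4  4  4  1  3  2  1  1
Best peak at i=2 (value 12): inc=2, dec=5, length 2+5−1 = 6.

6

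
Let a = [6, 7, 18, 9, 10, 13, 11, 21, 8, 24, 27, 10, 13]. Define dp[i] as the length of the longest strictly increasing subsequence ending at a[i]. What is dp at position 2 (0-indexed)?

3

dp[i] = 1 + max{dp[j] : j<i, a[j]<a[i]} (or 1 if no such j):
i:      0  1  2  3  4  5  6  7  8  9 10 11 12
a[i]:   6  7 18  9 10 13 11 21  8 24 27 10 13
dp:     1  2  3  3  4  5  5  6  3  7  8  4  6
At index 2 the value is 3.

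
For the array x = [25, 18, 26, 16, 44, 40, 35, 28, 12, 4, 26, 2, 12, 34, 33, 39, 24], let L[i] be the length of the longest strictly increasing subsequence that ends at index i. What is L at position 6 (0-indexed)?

dp[i] = 1 + max{dp[j] : j<i, x[j]<x[i]} (or 1 if no such j):
i:      0  1  2  3  4  5  6  7  8  9 10 11 12 13 14 15 16
x[i]:  25 18 26 16 44 40 35 28 12  4 26  2 12 34 33 39 24
dp:     1  1  2  1  3  3  3  3  1  1  2  1  2  4  4  5  3
At index 6 the value is 3.

3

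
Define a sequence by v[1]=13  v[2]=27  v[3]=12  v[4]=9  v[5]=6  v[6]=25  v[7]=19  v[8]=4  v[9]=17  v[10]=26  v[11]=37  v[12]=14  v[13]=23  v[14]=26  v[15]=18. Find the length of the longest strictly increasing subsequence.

Track the smallest tail for each achievable length (strict):
13 → extends → [13]
27 → extends → [13, 27]
12 → replaces 13 → [12, 27]
9 → replaces 12 → [9, 27]
6 → replaces 9 → [6, 27]
25 → replaces 27 → [6, 25]
19 → replaces 25 → [6, 19]
4 → replaces 6 → [4, 19]
17 → replaces 19 → [4, 17]
26 → extends → [4, 17, 26]
37 → extends → [4, 17, 26, 37]
14 → replaces 17 → [4, 14, 26, 37]
23 → replaces 26 → [4, 14, 23, 37]
26 → replaces 37 → [4, 14, 23, 26]
18 → replaces 23 → [4, 14, 18, 26]
Four tails, so the longest strictly increasing subsequence has length 4 (e.g. 13, 25, 26, 37).

4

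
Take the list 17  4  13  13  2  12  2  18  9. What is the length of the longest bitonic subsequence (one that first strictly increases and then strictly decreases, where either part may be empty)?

inc[i] = longest strictly increasing subsequence ending at i; dec[i] = longest strictly decreasing subsequence starting at i:
i:      1  2  3  4  5  6  7  8  9
a[i]:  17  4 13 13  2 12  2 18  9
inc:    1  1  2  2  1  2  1  3  2
dec:    4  2  3  3  1  2  1  2  1
Best peak at i=1 (value 17): inc=1, dec=4, length 1+4−1 = 4.

4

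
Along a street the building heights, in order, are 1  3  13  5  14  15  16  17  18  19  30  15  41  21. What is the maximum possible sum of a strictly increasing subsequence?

Let S[i] be the best sum of a strictly increasing subsequence ending at i:
i:       1   2   3   4   5   6   7   8   9  10  11  12  13  14
a[i]:    1   3  13   5  14  15  16  17  18  19  30  15  41  21
S:       1   4  17   9  31  46  62  79  97 116 146  46 187 137
Maximum is 187 (e.g. 1 + 3 + 13 + 14 + 15 + 16 + 17 + 18 + 19 + 30 + 41).

187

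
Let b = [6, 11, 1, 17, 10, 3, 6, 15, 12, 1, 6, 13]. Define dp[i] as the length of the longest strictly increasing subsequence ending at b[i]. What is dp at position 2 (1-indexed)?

2

dp[i] = 1 + max{dp[j] : j<i, b[j]<b[i]} (or 1 if no such j):
i:      1  2  3  4  5  6  7  8  9 10 11 12
b[i]:   6 11  1 17 10  3  6 15 12  1  6 13
dp:     1  2  1  3  2  2  3  4  4  1  3  5
At index 2 the value is 2.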